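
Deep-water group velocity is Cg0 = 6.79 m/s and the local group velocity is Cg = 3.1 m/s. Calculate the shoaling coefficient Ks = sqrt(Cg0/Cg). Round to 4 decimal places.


Ks = sqrt(Cg0 / Cg)
Ks = sqrt(6.79 / 3.1)
Ks = sqrt(2.1903)
Ks = 1.4800

1.4800


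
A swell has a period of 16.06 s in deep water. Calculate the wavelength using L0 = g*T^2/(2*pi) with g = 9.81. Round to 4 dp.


L0 = g * T^2 / (2 * pi)
L0 = 9.81 * 16.06^2 / (2 * pi)
L0 = 9.81 * 257.9236 / 6.28319
L0 = 2530.2305 / 6.28319
L0 = 402.6987 m

402.6987


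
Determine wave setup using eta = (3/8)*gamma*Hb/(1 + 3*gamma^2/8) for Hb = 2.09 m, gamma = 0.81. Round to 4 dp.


eta = (3/8) * gamma * Hb / (1 + 3*gamma^2/8)
Numerator = (3/8) * 0.81 * 2.09 = 0.634837
Denominator = 1 + 3*0.81^2/8 = 1 + 0.246038 = 1.246038
eta = 0.634837 / 1.246038
eta = 0.5095 m

0.5095


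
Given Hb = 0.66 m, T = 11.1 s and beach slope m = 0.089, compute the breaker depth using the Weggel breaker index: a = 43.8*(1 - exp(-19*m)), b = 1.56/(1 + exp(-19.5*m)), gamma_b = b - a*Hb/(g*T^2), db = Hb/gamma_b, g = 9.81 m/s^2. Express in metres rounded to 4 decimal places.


a = 43.8 * (1 - exp(-19 * m))
exp(-19 * 0.089) = exp(-1.6910) = 0.184335
a = 43.8 * (1 - 0.184335) = 35.726123
b = 1.56 / (1 + exp(-19.5 * m))
exp(-19.5 * 0.089) = exp(-1.7355) = 0.176312
b = 1.56 / (1 + 0.176312) = 1.326179
Hb / (g * T^2) = 0.66 / (9.81 * 11.1^2) = 0.66 / 1208.6901 = 0.00054605
gamma_b = b - a * Hb/(g*T^2) = 1.326179 - 35.726123 * 0.00054605 = 1.306671
db = Hb / gamma_b = 0.66 / 1.306671
db = 0.5051 m

0.5051


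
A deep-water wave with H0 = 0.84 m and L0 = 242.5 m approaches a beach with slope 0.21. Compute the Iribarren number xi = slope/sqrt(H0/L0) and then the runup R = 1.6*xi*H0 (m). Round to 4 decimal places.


xi = slope / sqrt(H0/L0)
H0/L0 = 0.84/242.5 = 0.003464
sqrt(0.003464) = 0.058855
xi = 0.21 / 0.058855 = 3.568088
R = 1.6 * xi * H0 = 1.6 * 3.568088 * 0.84
R = 4.7955 m

4.7955


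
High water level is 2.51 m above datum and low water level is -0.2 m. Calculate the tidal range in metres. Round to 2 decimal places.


Tidal range = High water - Low water
Tidal range = 2.51 - (-0.2)
Tidal range = 2.71 m

2.71


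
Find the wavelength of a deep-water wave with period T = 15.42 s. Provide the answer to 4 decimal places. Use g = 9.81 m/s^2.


L0 = g * T^2 / (2 * pi)
L0 = 9.81 * 15.42^2 / (2 * pi)
L0 = 9.81 * 237.7764 / 6.28319
L0 = 2332.5865 / 6.28319
L0 = 371.2427 m

371.2427


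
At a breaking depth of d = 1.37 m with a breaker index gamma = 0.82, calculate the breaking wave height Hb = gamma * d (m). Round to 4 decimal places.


Hb = gamma * d
Hb = 0.82 * 1.37
Hb = 1.1234 m

1.1234


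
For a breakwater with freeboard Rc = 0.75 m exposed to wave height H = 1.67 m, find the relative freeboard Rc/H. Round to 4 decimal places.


Relative freeboard = Rc / H
= 0.75 / 1.67
= 0.4491

0.4491


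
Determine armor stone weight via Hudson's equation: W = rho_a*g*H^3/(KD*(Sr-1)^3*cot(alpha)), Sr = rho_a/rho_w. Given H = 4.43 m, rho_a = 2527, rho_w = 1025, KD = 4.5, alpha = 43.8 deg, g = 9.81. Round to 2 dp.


Sr = rho_a / rho_w = 2527 / 1025 = 2.465366
(Sr - 1) = 1.465366
(Sr - 1)^3 = 3.146576
cot(43.8) = 1 / tan(43.8) = 1 / 0.958966 = 1.042790
Numerator = 2527 * 9.81 * 4.43^3 = 2155189.3286
Denominator = 4.5 * 3.146576 * 1.042790 = 14.765485
W = 2155189.3286 / 14.765485
W = 145961.29 N

145961.29


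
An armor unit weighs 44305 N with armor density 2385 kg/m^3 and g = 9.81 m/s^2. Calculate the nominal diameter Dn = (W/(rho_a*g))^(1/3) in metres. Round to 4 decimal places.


V = W / (rho_a * g)
V = 44305 / (2385 * 9.81)
V = 44305 / 23396.85
V = 1.893631 m^3
Dn = V^(1/3) = 1.893631^(1/3)
Dn = 1.2372 m

1.2372


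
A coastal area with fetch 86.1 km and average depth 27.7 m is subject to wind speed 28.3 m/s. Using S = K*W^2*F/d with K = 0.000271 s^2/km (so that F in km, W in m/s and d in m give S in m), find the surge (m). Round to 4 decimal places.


S = K * W^2 * F / d
W^2 = 28.3^2 = 800.89
S = 0.000271 * 800.89 * 86.1 / 27.7
Numerator = 0.000271 * 800.89 * 86.1 = 18.687246
S = 18.687246 / 27.7 = 0.6746 m

0.6746


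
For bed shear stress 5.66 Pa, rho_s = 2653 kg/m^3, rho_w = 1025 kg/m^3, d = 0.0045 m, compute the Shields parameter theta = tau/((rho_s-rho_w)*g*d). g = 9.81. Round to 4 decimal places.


theta = tau / ((rho_s - rho_w) * g * d)
rho_s - rho_w = 2653 - 1025 = 1628
Denominator = 1628 * 9.81 * 0.0045 = 71.868060
theta = 5.66 / 71.868060
theta = 0.0788

0.0788


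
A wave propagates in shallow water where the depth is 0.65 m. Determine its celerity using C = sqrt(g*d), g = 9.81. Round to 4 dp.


Using the shallow-water approximation:
C = sqrt(g * d) = sqrt(9.81 * 0.65)
C = sqrt(6.3765)
C = 2.5252 m/s

2.5252


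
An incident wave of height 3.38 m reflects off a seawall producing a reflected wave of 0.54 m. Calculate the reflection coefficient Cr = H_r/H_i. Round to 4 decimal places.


Cr = H_r / H_i
Cr = 0.54 / 3.38
Cr = 0.1598

0.1598


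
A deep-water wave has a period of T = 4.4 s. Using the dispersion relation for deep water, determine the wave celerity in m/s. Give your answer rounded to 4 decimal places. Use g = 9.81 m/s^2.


We use the deep-water celerity formula:
C = g * T / (2 * pi)
C = 9.81 * 4.4 / (2 * 3.14159...)
C = 43.164000 / 6.283185
C = 6.8698 m/s

6.8698


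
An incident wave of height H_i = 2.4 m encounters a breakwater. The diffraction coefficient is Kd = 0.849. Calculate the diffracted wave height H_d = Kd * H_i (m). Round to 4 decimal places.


H_d = Kd * H_i
H_d = 0.849 * 2.4
H_d = 2.0376 m

2.0376


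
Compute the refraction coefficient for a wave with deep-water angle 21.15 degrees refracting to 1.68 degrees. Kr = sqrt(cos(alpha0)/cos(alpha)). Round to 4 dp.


Kr = sqrt(cos(alpha0) / cos(alpha))
cos(21.15) = 0.932639
cos(1.68) = 0.999570
Kr = sqrt(0.932639 / 0.999570)
Kr = sqrt(0.933040)
Kr = 0.9659

0.9659


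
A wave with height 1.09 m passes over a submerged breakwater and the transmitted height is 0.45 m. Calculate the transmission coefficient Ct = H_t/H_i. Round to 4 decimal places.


Ct = H_t / H_i
Ct = 0.45 / 1.09
Ct = 0.4128

0.4128


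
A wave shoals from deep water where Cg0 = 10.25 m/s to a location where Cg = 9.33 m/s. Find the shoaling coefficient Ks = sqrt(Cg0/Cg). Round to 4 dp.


Ks = sqrt(Cg0 / Cg)
Ks = sqrt(10.25 / 9.33)
Ks = sqrt(1.0986)
Ks = 1.0481

1.0481


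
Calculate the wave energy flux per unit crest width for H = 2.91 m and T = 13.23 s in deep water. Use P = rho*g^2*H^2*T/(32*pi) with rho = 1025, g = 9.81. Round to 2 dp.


P = rho * g^2 * H^2 * T / (32 * pi)
P = 1025 * 9.81^2 * 2.91^2 * 13.23 / (32 * pi)
P = 1025 * 96.2361 * 8.4681 * 13.23 / 100.53096
P = 109927.88 W/m

109927.88


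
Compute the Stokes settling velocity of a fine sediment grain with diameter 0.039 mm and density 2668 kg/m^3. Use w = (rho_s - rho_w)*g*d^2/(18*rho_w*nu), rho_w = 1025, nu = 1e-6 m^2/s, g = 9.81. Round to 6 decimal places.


w = (rho_s - rho_w) * g * d^2 / (18 * rho_w * nu)
d = 0.039 mm = 0.000039 m
rho_s - rho_w = 2668 - 1025 = 1643
Numerator = 1643 * 9.81 * (0.000039)^2 = 0.000024515219
Denominator = 18 * 1025 * 1e-6 = 0.018450
w = 0.001329 m/s

0.001329


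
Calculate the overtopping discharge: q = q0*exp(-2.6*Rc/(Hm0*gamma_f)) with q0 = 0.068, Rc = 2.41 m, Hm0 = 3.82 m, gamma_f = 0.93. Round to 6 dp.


q = q0 * exp(-2.6 * Rc / (Hm0 * gamma_f))
Exponent = -2.6 * 2.41 / (3.82 * 0.93)
= -2.6 * 2.41 / 3.5526
= -1.763779
exp(-1.763779) = 0.171396
q = 0.068 * 0.171396
q = 0.011655 m^3/s/m

0.011655


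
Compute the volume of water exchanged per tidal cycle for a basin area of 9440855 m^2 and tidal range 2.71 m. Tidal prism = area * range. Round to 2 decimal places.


Tidal prism = Area * Tidal range
P = 9440855 * 2.71
P = 25584717.05 m^3

25584717.05


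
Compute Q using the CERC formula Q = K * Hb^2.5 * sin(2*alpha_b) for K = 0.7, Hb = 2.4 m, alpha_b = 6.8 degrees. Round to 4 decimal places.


Q = K * Hb^2.5 * sin(2 * alpha_b)
Hb^2.5 = 2.4^2.5 = 8.923354
sin(2 * 6.8) = sin(13.6) = 0.235142
Q = 0.7 * 8.923354 * 0.235142
Q = 1.4688 m^3/s

1.4688


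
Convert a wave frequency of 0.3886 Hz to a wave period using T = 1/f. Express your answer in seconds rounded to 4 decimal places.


T = 1 / f
T = 1 / 0.3886
T = 2.5733 s

2.5733


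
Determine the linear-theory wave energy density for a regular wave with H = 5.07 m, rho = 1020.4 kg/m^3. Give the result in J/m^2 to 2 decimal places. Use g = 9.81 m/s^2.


E = (1/8) * rho * g * H^2
E = (1/8) * 1020.4 * 9.81 * 5.07^2
E = 0.125 * 1020.4 * 9.81 * 25.7049
E = 32163.65 J/m^2

32163.65


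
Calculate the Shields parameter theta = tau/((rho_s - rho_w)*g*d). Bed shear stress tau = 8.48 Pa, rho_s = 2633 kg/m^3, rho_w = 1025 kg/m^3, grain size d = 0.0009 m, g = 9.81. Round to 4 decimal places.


theta = tau / ((rho_s - rho_w) * g * d)
rho_s - rho_w = 2633 - 1025 = 1608
Denominator = 1608 * 9.81 * 0.0009 = 14.197032
theta = 8.48 / 14.197032
theta = 0.5973

0.5973


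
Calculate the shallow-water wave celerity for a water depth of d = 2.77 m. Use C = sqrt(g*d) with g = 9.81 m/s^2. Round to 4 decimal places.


Using the shallow-water approximation:
C = sqrt(g * d) = sqrt(9.81 * 2.77)
C = sqrt(27.1737)
C = 5.2128 m/s

5.2128


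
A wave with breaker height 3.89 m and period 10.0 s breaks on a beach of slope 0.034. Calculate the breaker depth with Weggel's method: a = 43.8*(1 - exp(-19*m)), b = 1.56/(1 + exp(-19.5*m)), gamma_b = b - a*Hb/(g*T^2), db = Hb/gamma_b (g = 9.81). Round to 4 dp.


a = 43.8 * (1 - exp(-19 * m))
exp(-19 * 0.034) = exp(-0.6460) = 0.524138
a = 43.8 * (1 - 0.524138) = 20.842749
b = 1.56 / (1 + exp(-19.5 * m))
exp(-19.5 * 0.034) = exp(-0.6630) = 0.515303
b = 1.56 / (1 + 0.515303) = 1.029497
Hb / (g * T^2) = 3.89 / (9.81 * 10.0^2) = 3.89 / 981.0000 = 0.00396534
gamma_b = b - a * Hb/(g*T^2) = 1.029497 - 20.842749 * 0.00396534 = 0.946848
db = Hb / gamma_b = 3.89 / 0.946848
db = 4.1084 m

4.1084


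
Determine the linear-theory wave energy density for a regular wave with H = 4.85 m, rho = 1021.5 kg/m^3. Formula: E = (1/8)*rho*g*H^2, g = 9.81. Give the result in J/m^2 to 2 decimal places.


E = (1/8) * rho * g * H^2
E = (1/8) * 1021.5 * 9.81 * 4.85^2
E = 0.125 * 1021.5 * 9.81 * 23.5225
E = 29464.62 J/m^2

29464.62


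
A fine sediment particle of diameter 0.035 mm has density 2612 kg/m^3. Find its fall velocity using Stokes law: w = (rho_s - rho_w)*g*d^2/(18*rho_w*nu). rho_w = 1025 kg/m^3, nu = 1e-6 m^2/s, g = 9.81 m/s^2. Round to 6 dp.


w = (rho_s - rho_w) * g * d^2 / (18 * rho_w * nu)
d = 0.035 mm = 0.000035 m
rho_s - rho_w = 2612 - 1025 = 1587
Numerator = 1587 * 9.81 * (0.000035)^2 = 0.000019071376
Denominator = 18 * 1025 * 1e-6 = 0.018450
w = 0.001034 m/s

0.001034


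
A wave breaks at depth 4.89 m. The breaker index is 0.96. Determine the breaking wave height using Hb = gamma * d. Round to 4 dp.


Hb = gamma * d
Hb = 0.96 * 4.89
Hb = 4.6944 m

4.6944


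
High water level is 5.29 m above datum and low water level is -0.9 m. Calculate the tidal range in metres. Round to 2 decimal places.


Tidal range = High water - Low water
Tidal range = 5.29 - (-0.9)
Tidal range = 6.19 m

6.19


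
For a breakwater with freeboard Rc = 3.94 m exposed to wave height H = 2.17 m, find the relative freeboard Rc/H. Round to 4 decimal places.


Relative freeboard = Rc / H
= 3.94 / 2.17
= 1.8157

1.8157


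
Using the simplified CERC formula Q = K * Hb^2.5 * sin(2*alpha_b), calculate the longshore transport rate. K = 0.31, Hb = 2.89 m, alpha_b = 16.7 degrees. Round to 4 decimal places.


Q = K * Hb^2.5 * sin(2 * alpha_b)
Hb^2.5 = 2.89^2.5 = 14.198570
sin(2 * 16.7) = sin(33.4) = 0.550481
Q = 0.31 * 14.198570 * 0.550481
Q = 2.4230 m^3/s

2.4230


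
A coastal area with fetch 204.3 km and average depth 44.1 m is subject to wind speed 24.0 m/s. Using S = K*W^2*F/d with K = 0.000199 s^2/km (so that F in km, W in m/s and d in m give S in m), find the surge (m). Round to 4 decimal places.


S = K * W^2 * F / d
W^2 = 24.0^2 = 576.00
S = 0.000199 * 576.00 * 204.3 / 44.1
Numerator = 0.000199 * 576.00 * 204.3 = 23.417683
S = 23.417683 / 44.1 = 0.5310 m

0.5310


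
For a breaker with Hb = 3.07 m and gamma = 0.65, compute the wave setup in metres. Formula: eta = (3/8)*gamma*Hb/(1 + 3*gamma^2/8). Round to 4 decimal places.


eta = (3/8) * gamma * Hb / (1 + 3*gamma^2/8)
Numerator = (3/8) * 0.65 * 3.07 = 0.748313
Denominator = 1 + 3*0.65^2/8 = 1 + 0.158438 = 1.158438
eta = 0.748313 / 1.158438
eta = 0.6460 m

0.6460


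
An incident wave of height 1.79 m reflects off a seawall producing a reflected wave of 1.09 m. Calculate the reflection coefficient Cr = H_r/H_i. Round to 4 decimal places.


Cr = H_r / H_i
Cr = 1.09 / 1.79
Cr = 0.6089

0.6089


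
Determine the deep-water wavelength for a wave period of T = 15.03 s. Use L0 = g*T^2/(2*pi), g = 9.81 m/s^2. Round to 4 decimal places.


L0 = g * T^2 / (2 * pi)
L0 = 9.81 * 15.03^2 / (2 * pi)
L0 = 9.81 * 225.9009 / 6.28319
L0 = 2216.0878 / 6.28319
L0 = 352.7013 m

352.7013


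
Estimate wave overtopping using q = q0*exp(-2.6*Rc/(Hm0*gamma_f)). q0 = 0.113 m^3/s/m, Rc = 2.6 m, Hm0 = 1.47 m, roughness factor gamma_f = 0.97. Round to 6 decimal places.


q = q0 * exp(-2.6 * Rc / (Hm0 * gamma_f))
Exponent = -2.6 * 2.6 / (1.47 * 0.97)
= -2.6 * 2.6 / 1.4259
= -4.740865
exp(-4.740865) = 0.008731
q = 0.113 * 0.008731
q = 0.000987 m^3/s/m

0.000987


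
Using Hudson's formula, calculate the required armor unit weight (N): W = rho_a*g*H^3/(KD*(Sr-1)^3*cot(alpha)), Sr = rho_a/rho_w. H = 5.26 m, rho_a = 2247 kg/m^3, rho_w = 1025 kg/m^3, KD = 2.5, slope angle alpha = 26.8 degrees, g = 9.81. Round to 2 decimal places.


Sr = rho_a / rho_w = 2247 / 1025 = 2.192195
(Sr - 1) = 1.192195
(Sr - 1)^3 = 1.694502
cot(26.8) = 1 / tan(26.8) = 1 / 0.505136 = 1.979664
Numerator = 2247 * 9.81 * 5.26^3 = 3207962.7170
Denominator = 2.5 * 1.694502 * 1.979664 = 8.386358
W = 3207962.7170 / 8.386358
W = 382521.55 N

382521.55


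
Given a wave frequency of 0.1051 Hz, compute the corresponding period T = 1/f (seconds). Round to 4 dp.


T = 1 / f
T = 1 / 0.1051
T = 9.5147 s

9.5147


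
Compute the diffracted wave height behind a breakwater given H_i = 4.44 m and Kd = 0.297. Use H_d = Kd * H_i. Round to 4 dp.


H_d = Kd * H_i
H_d = 0.297 * 4.44
H_d = 1.3187 m

1.3187


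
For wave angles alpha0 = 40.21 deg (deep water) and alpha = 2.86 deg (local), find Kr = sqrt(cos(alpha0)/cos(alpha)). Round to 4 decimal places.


Kr = sqrt(cos(alpha0) / cos(alpha))
cos(40.21) = 0.763683
cos(2.86) = 0.998754
Kr = sqrt(0.763683 / 0.998754)
Kr = sqrt(0.764636)
Kr = 0.8744

0.8744


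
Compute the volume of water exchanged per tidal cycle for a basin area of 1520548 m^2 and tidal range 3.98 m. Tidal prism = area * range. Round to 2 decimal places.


Tidal prism = Area * Tidal range
P = 1520548 * 3.98
P = 6051781.04 m^3

6051781.04


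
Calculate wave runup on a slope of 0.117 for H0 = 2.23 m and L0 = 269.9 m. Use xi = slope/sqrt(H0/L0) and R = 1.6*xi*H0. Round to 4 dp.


xi = slope / sqrt(H0/L0)
H0/L0 = 2.23/269.9 = 0.008262
sqrt(0.008262) = 0.090897
xi = 0.117 / 0.090897 = 1.287167
R = 1.6 * xi * H0 = 1.6 * 1.287167 * 2.23
R = 4.5926 m

4.5926


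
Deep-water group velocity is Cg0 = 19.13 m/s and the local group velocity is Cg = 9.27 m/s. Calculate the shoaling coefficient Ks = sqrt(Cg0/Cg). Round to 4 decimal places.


Ks = sqrt(Cg0 / Cg)
Ks = sqrt(19.13 / 9.27)
Ks = sqrt(2.0636)
Ks = 1.4365

1.4365


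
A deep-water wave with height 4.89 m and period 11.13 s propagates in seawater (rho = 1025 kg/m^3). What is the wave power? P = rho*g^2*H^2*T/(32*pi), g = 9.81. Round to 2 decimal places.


P = rho * g^2 * H^2 * T / (32 * pi)
P = 1025 * 9.81^2 * 4.89^2 * 11.13 / (32 * pi)
P = 1025 * 96.2361 * 23.9121 * 11.13 / 100.53096
P = 261140.91 W/m

261140.91


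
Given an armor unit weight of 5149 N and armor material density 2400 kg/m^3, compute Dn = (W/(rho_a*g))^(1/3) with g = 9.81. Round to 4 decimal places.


V = W / (rho_a * g)
V = 5149 / (2400 * 9.81)
V = 5149 / 23544.00
V = 0.218697 m^3
Dn = V^(1/3) = 0.218697^(1/3)
Dn = 0.6025 m

0.6025


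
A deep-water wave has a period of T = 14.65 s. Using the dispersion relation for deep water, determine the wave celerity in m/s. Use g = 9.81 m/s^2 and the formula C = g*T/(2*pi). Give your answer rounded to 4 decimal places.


We use the deep-water celerity formula:
C = g * T / (2 * pi)
C = 9.81 * 14.65 / (2 * 3.14159...)
C = 143.716500 / 6.283185
C = 22.8732 m/s

22.8732


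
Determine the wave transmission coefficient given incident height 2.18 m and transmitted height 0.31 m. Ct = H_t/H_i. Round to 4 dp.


Ct = H_t / H_i
Ct = 0.31 / 2.18
Ct = 0.1422

0.1422


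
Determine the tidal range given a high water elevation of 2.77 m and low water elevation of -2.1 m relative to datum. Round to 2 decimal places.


Tidal range = High water - Low water
Tidal range = 2.77 - (-2.1)
Tidal range = 4.87 m

4.87


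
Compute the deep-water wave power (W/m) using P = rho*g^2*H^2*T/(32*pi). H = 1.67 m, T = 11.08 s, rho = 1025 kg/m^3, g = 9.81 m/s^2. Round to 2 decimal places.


P = rho * g^2 * H^2 * T / (32 * pi)
P = 1025 * 9.81^2 * 1.67^2 * 11.08 / (32 * pi)
P = 1025 * 96.2361 * 2.7889 * 11.08 / 100.53096
P = 30320.39 W/m

30320.39


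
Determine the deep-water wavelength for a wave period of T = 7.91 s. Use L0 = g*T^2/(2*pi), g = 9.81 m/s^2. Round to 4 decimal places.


L0 = g * T^2 / (2 * pi)
L0 = 9.81 * 7.91^2 / (2 * pi)
L0 = 9.81 * 62.5681 / 6.28319
L0 = 613.7931 / 6.28319
L0 = 97.6882 m

97.6882


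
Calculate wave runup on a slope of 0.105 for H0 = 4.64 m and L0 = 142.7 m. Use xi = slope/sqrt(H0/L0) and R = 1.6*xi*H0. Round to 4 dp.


xi = slope / sqrt(H0/L0)
H0/L0 = 4.64/142.7 = 0.032516
sqrt(0.032516) = 0.180321
xi = 0.105 / 0.180321 = 0.582294
R = 1.6 * xi * H0 = 1.6 * 0.582294 * 4.64
R = 4.3230 m

4.3230


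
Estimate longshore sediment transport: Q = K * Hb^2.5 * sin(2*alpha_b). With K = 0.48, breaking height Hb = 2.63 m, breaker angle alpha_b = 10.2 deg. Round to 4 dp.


Q = K * Hb^2.5 * sin(2 * alpha_b)
Hb^2.5 = 2.63^2.5 = 11.217327
sin(2 * 10.2) = sin(20.4) = 0.348572
Q = 0.48 * 11.217327 * 0.348572
Q = 1.8768 m^3/s

1.8768


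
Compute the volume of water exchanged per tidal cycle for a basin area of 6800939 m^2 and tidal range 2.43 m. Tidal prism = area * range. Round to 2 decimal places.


Tidal prism = Area * Tidal range
P = 6800939 * 2.43
P = 16526281.77 m^3

16526281.77


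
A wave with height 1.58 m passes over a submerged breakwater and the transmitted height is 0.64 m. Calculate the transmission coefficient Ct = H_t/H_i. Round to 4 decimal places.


Ct = H_t / H_i
Ct = 0.64 / 1.58
Ct = 0.4051

0.4051


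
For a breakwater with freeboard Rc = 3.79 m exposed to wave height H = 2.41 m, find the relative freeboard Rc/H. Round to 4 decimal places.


Relative freeboard = Rc / H
= 3.79 / 2.41
= 1.5726

1.5726


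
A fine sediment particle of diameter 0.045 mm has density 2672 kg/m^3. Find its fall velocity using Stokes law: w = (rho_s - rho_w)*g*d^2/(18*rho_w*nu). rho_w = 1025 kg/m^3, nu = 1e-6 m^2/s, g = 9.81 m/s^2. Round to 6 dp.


w = (rho_s - rho_w) * g * d^2 / (18 * rho_w * nu)
d = 0.045 mm = 0.000045 m
rho_s - rho_w = 2672 - 1025 = 1647
Numerator = 1647 * 9.81 * (0.000045)^2 = 0.000032718067
Denominator = 18 * 1025 * 1e-6 = 0.018450
w = 0.001773 m/s

0.001773


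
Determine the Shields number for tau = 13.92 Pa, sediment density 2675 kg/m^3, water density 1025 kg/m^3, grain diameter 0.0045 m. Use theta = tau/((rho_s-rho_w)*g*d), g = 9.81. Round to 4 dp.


theta = tau / ((rho_s - rho_w) * g * d)
rho_s - rho_w = 2675 - 1025 = 1650
Denominator = 1650 * 9.81 * 0.0045 = 72.839250
theta = 13.92 / 72.839250
theta = 0.1911

0.1911


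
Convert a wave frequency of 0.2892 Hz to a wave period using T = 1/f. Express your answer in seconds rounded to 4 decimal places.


T = 1 / f
T = 1 / 0.2892
T = 3.4578 s

3.4578


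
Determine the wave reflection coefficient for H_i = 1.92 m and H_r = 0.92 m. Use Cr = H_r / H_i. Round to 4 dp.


Cr = H_r / H_i
Cr = 0.92 / 1.92
Cr = 0.4792

0.4792


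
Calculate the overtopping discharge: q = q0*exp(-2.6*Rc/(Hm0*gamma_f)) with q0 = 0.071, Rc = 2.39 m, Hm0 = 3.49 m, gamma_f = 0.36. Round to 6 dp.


q = q0 * exp(-2.6 * Rc / (Hm0 * gamma_f))
Exponent = -2.6 * 2.39 / (3.49 * 0.36)
= -2.6 * 2.39 / 1.2564
= -4.945877
exp(-4.945877) = 0.007113
q = 0.071 * 0.007113
q = 0.000505 m^3/s/m

0.000505


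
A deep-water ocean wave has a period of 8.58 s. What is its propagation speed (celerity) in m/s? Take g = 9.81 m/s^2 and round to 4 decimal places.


We use the deep-water celerity formula:
C = g * T / (2 * pi)
C = 9.81 * 8.58 / (2 * 3.14159...)
C = 84.169800 / 6.283185
C = 13.3960 m/s

13.3960


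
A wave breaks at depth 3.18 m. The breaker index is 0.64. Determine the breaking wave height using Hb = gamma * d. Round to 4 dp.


Hb = gamma * d
Hb = 0.64 * 3.18
Hb = 2.0352 m

2.0352


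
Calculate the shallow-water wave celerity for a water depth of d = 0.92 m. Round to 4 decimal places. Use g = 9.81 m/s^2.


Using the shallow-water approximation:
C = sqrt(g * d) = sqrt(9.81 * 0.92)
C = sqrt(9.0252)
C = 3.0042 m/s

3.0042


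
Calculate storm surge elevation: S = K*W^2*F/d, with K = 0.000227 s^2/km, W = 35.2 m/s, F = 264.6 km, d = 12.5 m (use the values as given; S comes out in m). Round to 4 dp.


S = K * W^2 * F / d
W^2 = 35.2^2 = 1239.04
S = 0.000227 * 1239.04 * 264.6 / 12.5
Numerator = 0.000227 * 1239.04 * 264.6 = 74.421946
S = 74.421946 / 12.5 = 5.9538 m

5.9538


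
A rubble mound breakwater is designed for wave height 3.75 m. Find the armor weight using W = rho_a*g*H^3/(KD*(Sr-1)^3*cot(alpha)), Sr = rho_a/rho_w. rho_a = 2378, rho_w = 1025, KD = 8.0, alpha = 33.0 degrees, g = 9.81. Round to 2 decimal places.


Sr = rho_a / rho_w = 2378 / 1025 = 2.320000
(Sr - 1) = 1.320000
(Sr - 1)^3 = 2.299968
cot(33.0) = 1 / tan(33.0) = 1 / 0.649408 = 1.539865
Numerator = 2378 * 9.81 * 3.75^3 = 1230196.9922
Denominator = 8.0 * 2.299968 * 1.539865 = 28.333121
W = 1230196.9922 / 28.333121
W = 43419.04 N

43419.04


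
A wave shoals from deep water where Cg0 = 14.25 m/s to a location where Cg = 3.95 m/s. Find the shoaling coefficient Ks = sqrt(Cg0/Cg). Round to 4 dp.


Ks = sqrt(Cg0 / Cg)
Ks = sqrt(14.25 / 3.95)
Ks = sqrt(3.6076)
Ks = 1.8994

1.8994


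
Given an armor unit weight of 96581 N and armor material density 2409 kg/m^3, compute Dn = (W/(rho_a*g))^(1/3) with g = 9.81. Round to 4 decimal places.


V = W / (rho_a * g)
V = 96581 / (2409 * 9.81)
V = 96581 / 23632.29
V = 4.086824 m^3
Dn = V^(1/3) = 4.086824^(1/3)
Dn = 1.5988 m

1.5988


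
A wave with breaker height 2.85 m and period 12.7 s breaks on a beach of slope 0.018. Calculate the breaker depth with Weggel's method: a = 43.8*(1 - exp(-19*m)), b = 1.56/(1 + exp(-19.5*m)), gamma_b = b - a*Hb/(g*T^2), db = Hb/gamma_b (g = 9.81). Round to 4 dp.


a = 43.8 * (1 - exp(-19 * m))
exp(-19 * 0.018) = exp(-0.3420) = 0.710348
a = 43.8 * (1 - 0.710348) = 12.686749
b = 1.56 / (1 + exp(-19.5 * m))
exp(-19.5 * 0.018) = exp(-0.3510) = 0.703984
b = 1.56 / (1 + 0.703984) = 0.915502
Hb / (g * T^2) = 2.85 / (9.81 * 12.7^2) = 2.85 / 1582.2549 = 0.00180123
gamma_b = b - a * Hb/(g*T^2) = 0.915502 - 12.686749 * 0.00180123 = 0.892650
db = Hb / gamma_b = 2.85 / 0.892650
db = 3.1927 m

3.1927


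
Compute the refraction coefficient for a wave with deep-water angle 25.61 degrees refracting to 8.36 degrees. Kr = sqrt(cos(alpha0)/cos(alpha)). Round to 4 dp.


Kr = sqrt(cos(alpha0) / cos(alpha))
cos(25.61) = 0.901757
cos(8.36) = 0.989374
Kr = sqrt(0.901757 / 0.989374)
Kr = sqrt(0.911442)
Kr = 0.9547

0.9547


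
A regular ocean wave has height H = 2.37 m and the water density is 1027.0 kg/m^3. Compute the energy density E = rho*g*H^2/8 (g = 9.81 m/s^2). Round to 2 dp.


E = (1/8) * rho * g * H^2
E = (1/8) * 1027.0 * 9.81 * 2.37^2
E = 0.125 * 1027.0 * 9.81 * 5.6169
E = 7073.69 J/m^2

7073.69


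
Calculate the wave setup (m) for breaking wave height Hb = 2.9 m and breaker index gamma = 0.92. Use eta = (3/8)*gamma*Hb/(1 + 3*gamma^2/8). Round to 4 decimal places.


eta = (3/8) * gamma * Hb / (1 + 3*gamma^2/8)
Numerator = (3/8) * 0.92 * 2.9 = 1.000500
Denominator = 1 + 3*0.92^2/8 = 1 + 0.317400 = 1.317400
eta = 1.000500 / 1.317400
eta = 0.7595 m

0.7595


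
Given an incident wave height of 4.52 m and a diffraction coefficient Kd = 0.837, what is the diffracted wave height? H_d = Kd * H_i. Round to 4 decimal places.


H_d = Kd * H_i
H_d = 0.837 * 4.52
H_d = 3.7832 m

3.7832


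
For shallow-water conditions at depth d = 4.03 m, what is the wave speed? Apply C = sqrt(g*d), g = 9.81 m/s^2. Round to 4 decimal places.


Using the shallow-water approximation:
C = sqrt(g * d) = sqrt(9.81 * 4.03)
C = sqrt(39.5343)
C = 6.2876 m/s

6.2876


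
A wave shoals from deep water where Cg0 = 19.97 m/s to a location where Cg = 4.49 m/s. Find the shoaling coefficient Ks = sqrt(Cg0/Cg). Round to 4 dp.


Ks = sqrt(Cg0 / Cg)
Ks = sqrt(19.97 / 4.49)
Ks = sqrt(4.4477)
Ks = 2.1089

2.1089


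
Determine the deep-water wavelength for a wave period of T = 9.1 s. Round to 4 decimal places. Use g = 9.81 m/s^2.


L0 = g * T^2 / (2 * pi)
L0 = 9.81 * 9.1^2 / (2 * pi)
L0 = 9.81 * 82.8100 / 6.28319
L0 = 812.3661 / 6.28319
L0 = 129.2921 m

129.2921


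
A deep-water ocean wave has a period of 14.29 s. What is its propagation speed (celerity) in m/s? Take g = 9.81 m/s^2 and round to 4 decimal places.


We use the deep-water celerity formula:
C = g * T / (2 * pi)
C = 9.81 * 14.29 / (2 * 3.14159...)
C = 140.184900 / 6.283185
C = 22.3111 m/s

22.3111


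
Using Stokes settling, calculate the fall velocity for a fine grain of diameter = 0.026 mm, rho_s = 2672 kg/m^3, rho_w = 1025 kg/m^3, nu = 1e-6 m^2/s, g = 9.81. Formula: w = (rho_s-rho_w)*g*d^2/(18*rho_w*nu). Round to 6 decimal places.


w = (rho_s - rho_w) * g * d^2 / (18 * rho_w * nu)
d = 0.026 mm = 0.000026 m
rho_s - rho_w = 2672 - 1025 = 1647
Numerator = 1647 * 9.81 * (0.000026)^2 = 0.000010922179
Denominator = 18 * 1025 * 1e-6 = 0.018450
w = 0.000592 m/s

0.000592


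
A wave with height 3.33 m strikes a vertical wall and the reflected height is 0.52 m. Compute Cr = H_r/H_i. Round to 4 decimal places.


Cr = H_r / H_i
Cr = 0.52 / 3.33
Cr = 0.1562

0.1562


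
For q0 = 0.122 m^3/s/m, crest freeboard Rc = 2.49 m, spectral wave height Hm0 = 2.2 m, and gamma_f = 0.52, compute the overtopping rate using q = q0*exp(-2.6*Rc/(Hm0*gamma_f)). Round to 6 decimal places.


q = q0 * exp(-2.6 * Rc / (Hm0 * gamma_f))
Exponent = -2.6 * 2.49 / (2.2 * 0.52)
= -2.6 * 2.49 / 1.1440
= -5.659091
exp(-5.659091) = 0.003486
q = 0.122 * 0.003486
q = 0.000425 m^3/s/m

0.000425


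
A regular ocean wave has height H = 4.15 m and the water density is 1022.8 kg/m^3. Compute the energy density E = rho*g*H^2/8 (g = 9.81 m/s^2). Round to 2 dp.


E = (1/8) * rho * g * H^2
E = (1/8) * 1022.8 * 9.81 * 4.15^2
E = 0.125 * 1022.8 * 9.81 * 17.2225
E = 21600.61 J/m^2

21600.61


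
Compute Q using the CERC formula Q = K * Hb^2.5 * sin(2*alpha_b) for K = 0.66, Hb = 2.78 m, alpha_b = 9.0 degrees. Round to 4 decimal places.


Q = K * Hb^2.5 * sin(2 * alpha_b)
Hb^2.5 = 2.78^2.5 = 12.885818
sin(2 * 9.0) = sin(18.0) = 0.309017
Q = 0.66 * 12.885818 * 0.309017
Q = 2.6281 m^3/s

2.6281


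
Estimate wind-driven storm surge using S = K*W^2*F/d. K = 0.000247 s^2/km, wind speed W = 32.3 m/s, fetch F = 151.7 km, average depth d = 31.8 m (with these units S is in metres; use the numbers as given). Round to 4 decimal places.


S = K * W^2 * F / d
W^2 = 32.3^2 = 1043.29
S = 0.000247 * 1043.29 * 151.7 / 31.8
Numerator = 0.000247 * 1043.29 * 151.7 = 39.091972
S = 39.091972 / 31.8 = 1.2293 m

1.2293


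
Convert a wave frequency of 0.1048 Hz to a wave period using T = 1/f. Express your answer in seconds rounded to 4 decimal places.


T = 1 / f
T = 1 / 0.1048
T = 9.5420 s

9.5420


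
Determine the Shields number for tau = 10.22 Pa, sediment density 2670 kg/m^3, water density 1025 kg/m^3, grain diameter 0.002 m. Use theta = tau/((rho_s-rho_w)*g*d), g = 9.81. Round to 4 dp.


theta = tau / ((rho_s - rho_w) * g * d)
rho_s - rho_w = 2670 - 1025 = 1645
Denominator = 1645 * 9.81 * 0.002 = 32.274900
theta = 10.22 / 32.274900
theta = 0.3167

0.3167


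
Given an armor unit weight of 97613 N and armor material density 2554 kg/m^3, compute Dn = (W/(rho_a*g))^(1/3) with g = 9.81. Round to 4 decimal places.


V = W / (rho_a * g)
V = 97613 / (2554 * 9.81)
V = 97613 / 25054.74
V = 3.895989 m^3
Dn = V^(1/3) = 3.895989^(1/3)
Dn = 1.5735 m

1.5735


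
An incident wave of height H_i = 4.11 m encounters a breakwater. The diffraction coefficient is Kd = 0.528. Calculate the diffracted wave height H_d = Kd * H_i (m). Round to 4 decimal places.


H_d = Kd * H_i
H_d = 0.528 * 4.11
H_d = 2.1701 m

2.1701


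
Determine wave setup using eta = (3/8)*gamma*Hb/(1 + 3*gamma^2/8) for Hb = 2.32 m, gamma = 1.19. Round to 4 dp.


eta = (3/8) * gamma * Hb / (1 + 3*gamma^2/8)
Numerator = (3/8) * 1.19 * 2.32 = 1.035300
Denominator = 1 + 3*1.19^2/8 = 1 + 0.531038 = 1.531038
eta = 1.035300 / 1.531038
eta = 0.6762 m

0.6762


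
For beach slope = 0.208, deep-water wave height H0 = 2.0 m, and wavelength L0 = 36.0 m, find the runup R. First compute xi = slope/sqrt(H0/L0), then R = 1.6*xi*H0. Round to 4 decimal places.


xi = slope / sqrt(H0/L0)
H0/L0 = 2.0/36.0 = 0.055556
sqrt(0.055556) = 0.235702
xi = 0.208 / 0.235702 = 0.882469
R = 1.6 * xi * H0 = 1.6 * 0.882469 * 2.0
R = 2.8239 m

2.8239


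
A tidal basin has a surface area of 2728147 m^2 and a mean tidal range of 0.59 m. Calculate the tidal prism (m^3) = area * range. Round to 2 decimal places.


Tidal prism = Area * Tidal range
P = 2728147 * 0.59
P = 1609606.73 m^3

1609606.73


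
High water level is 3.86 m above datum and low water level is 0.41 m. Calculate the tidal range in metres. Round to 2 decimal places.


Tidal range = High water - Low water
Tidal range = 3.86 - (0.41)
Tidal range = 3.45 m

3.45


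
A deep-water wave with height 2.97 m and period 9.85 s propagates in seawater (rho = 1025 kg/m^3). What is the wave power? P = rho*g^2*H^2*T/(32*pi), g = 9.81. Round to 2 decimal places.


P = rho * g^2 * H^2 * T / (32 * pi)
P = 1025 * 9.81^2 * 2.97^2 * 9.85 / (32 * pi)
P = 1025 * 96.2361 * 8.8209 * 9.85 / 100.53096
P = 85253.29 W/m

85253.29


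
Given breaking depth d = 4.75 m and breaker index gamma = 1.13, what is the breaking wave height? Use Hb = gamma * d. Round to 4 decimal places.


Hb = gamma * d
Hb = 1.13 * 4.75
Hb = 5.3675 m

5.3675


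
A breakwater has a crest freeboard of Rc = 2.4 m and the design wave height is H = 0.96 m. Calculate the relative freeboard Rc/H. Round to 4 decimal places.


Relative freeboard = Rc / H
= 2.4 / 0.96
= 2.5000

2.5000


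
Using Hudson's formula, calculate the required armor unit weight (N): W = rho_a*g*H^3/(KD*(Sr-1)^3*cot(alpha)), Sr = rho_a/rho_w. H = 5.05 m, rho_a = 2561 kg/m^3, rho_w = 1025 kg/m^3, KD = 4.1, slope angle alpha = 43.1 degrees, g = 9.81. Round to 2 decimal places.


Sr = rho_a / rho_w = 2561 / 1025 = 2.498537
(Sr - 1) = 1.498537
(Sr - 1)^3 = 3.365132
cot(43.1) = 1 / tan(43.1) = 1 / 0.935783 = 1.068623
Numerator = 2561 * 9.81 * 5.05^3 = 3235584.3058
Denominator = 4.1 * 3.365132 * 1.068623 = 14.743838
W = 3235584.3058 / 14.743838
W = 219453.33 N

219453.33


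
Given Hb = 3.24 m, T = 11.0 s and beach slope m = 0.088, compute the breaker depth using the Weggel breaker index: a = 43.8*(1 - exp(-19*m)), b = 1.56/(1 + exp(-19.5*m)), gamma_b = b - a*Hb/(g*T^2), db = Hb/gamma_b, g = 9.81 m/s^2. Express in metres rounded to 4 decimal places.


a = 43.8 * (1 - exp(-19 * m))
exp(-19 * 0.088) = exp(-1.6720) = 0.187871
a = 43.8 * (1 - 0.187871) = 35.571252
b = 1.56 / (1 + exp(-19.5 * m))
exp(-19.5 * 0.088) = exp(-1.7160) = 0.179784
b = 1.56 / (1 + 0.179784) = 1.322276
Hb / (g * T^2) = 3.24 / (9.81 * 11.0^2) = 3.24 / 1187.0100 = 0.00272955
gamma_b = b - a * Hb/(g*T^2) = 1.322276 - 35.571252 * 0.00272955 = 1.225183
db = Hb / gamma_b = 3.24 / 1.225183
db = 2.6445 m

2.6445


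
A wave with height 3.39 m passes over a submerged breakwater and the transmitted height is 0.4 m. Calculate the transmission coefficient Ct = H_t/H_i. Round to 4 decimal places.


Ct = H_t / H_i
Ct = 0.4 / 3.39
Ct = 0.1180

0.1180


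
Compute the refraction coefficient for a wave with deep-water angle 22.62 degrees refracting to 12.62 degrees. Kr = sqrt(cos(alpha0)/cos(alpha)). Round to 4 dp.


Kr = sqrt(cos(alpha0) / cos(alpha))
cos(22.62) = 0.923076
cos(12.62) = 0.975841
Kr = sqrt(0.923076 / 0.975841)
Kr = sqrt(0.945929)
Kr = 0.9726

0.9726


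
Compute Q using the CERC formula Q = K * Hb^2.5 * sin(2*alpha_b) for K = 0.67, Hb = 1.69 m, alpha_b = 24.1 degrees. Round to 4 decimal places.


Q = K * Hb^2.5 * sin(2 * alpha_b)
Hb^2.5 = 1.69^2.5 = 3.712930
sin(2 * 24.1) = sin(48.2) = 0.745476
Q = 0.67 * 3.712930 * 0.745476
Q = 1.8545 m^3/s

1.8545


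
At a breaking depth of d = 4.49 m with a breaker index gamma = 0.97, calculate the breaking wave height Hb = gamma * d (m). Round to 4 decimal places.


Hb = gamma * d
Hb = 0.97 * 4.49
Hb = 4.3553 m

4.3553


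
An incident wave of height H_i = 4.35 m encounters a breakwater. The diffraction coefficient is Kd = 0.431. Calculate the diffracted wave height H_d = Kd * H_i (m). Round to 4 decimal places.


H_d = Kd * H_i
H_d = 0.431 * 4.35
H_d = 1.8749 m

1.8749


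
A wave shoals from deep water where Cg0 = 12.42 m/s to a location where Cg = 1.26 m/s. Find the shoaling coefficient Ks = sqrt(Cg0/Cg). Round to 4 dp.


Ks = sqrt(Cg0 / Cg)
Ks = sqrt(12.42 / 1.26)
Ks = sqrt(9.8571)
Ks = 3.1396

3.1396


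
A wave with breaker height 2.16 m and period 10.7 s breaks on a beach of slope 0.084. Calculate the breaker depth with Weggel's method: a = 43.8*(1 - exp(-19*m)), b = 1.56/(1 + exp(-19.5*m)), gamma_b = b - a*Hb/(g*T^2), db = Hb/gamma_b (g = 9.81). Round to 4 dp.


a = 43.8 * (1 - exp(-19 * m))
exp(-19 * 0.084) = exp(-1.5960) = 0.202706
a = 43.8 * (1 - 0.202706) = 34.921489
b = 1.56 / (1 + exp(-19.5 * m))
exp(-19.5 * 0.084) = exp(-1.6380) = 0.194368
b = 1.56 / (1 + 0.194368) = 1.306130
Hb / (g * T^2) = 2.16 / (9.81 * 10.7^2) = 2.16 / 1123.1469 = 0.00192317
gamma_b = b - a * Hb/(g*T^2) = 1.306130 - 34.921489 * 0.00192317 = 1.238970
db = Hb / gamma_b = 2.16 / 1.238970
db = 1.7434 m

1.7434


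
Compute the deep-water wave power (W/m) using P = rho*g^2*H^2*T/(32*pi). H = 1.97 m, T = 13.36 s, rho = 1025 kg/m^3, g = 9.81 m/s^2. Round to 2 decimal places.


P = rho * g^2 * H^2 * T / (32 * pi)
P = 1025 * 9.81^2 * 1.97^2 * 13.36 / (32 * pi)
P = 1025 * 96.2361 * 3.8809 * 13.36 / 100.53096
P = 50874.59 W/m

50874.59


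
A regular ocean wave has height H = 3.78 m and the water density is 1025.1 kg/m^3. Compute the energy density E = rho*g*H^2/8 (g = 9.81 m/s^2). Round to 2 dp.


E = (1/8) * rho * g * H^2
E = (1/8) * 1025.1 * 9.81 * 3.78^2
E = 0.125 * 1025.1 * 9.81 * 14.2884
E = 17960.93 J/m^2

17960.93


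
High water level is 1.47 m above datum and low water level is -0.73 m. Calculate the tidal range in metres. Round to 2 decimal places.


Tidal range = High water - Low water
Tidal range = 1.47 - (-0.73)
Tidal range = 2.20 m

2.20


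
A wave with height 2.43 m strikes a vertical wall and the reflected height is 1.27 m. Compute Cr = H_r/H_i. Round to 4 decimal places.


Cr = H_r / H_i
Cr = 1.27 / 2.43
Cr = 0.5226

0.5226


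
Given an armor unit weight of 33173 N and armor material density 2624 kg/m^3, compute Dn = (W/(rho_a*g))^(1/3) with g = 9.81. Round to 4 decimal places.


V = W / (rho_a * g)
V = 33173 / (2624 * 9.81)
V = 33173 / 25741.44
V = 1.288700 m^3
Dn = V^(1/3) = 1.288700^(1/3)
Dn = 1.0882 m

1.0882


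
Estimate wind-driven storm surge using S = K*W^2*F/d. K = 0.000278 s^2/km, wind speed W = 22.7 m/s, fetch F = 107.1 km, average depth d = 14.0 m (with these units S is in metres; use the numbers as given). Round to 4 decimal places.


S = K * W^2 * F / d
W^2 = 22.7^2 = 515.29
S = 0.000278 * 515.29 * 107.1 / 14.0
Numerator = 0.000278 * 515.29 * 107.1 = 15.342141
S = 15.342141 / 14.0 = 1.0959 m

1.0959


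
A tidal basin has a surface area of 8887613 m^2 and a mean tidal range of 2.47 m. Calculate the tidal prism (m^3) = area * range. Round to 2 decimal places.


Tidal prism = Area * Tidal range
P = 8887613 * 2.47
P = 21952404.11 m^3

21952404.11


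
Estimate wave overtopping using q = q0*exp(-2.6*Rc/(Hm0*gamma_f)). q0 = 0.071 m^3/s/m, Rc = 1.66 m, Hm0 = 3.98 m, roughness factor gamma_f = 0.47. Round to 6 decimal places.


q = q0 * exp(-2.6 * Rc / (Hm0 * gamma_f))
Exponent = -2.6 * 1.66 / (3.98 * 0.47)
= -2.6 * 1.66 / 1.8706
= -2.307281
exp(-2.307281) = 0.099532
q = 0.071 * 0.099532
q = 0.007067 m^3/s/m

0.007067


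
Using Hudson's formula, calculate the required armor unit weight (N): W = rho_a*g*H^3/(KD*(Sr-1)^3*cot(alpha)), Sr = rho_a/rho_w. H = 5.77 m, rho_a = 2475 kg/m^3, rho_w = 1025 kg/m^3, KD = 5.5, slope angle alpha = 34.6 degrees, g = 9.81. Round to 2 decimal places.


Sr = rho_a / rho_w = 2475 / 1025 = 2.414634
(Sr - 1) = 1.414634
(Sr - 1)^3 = 2.830951
cot(34.6) = 1 / tan(34.6) = 1 / 0.689854 = 1.449583
Numerator = 2475 * 9.81 * 5.77^3 = 4664140.7762
Denominator = 5.5 * 2.830951 * 1.449583 = 22.570337
W = 4664140.7762 / 22.570337
W = 206649.14 N

206649.14


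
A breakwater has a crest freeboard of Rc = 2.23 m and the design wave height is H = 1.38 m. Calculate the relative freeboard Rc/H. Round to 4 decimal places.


Relative freeboard = Rc / H
= 2.23 / 1.38
= 1.6159

1.6159


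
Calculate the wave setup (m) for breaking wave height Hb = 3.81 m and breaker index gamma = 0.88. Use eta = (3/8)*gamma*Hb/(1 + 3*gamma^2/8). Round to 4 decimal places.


eta = (3/8) * gamma * Hb / (1 + 3*gamma^2/8)
Numerator = (3/8) * 0.88 * 3.81 = 1.257300
Denominator = 1 + 3*0.88^2/8 = 1 + 0.290400 = 1.290400
eta = 1.257300 / 1.290400
eta = 0.9743 m

0.9743


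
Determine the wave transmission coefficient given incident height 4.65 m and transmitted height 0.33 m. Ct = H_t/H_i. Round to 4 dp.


Ct = H_t / H_i
Ct = 0.33 / 4.65
Ct = 0.0710

0.0710


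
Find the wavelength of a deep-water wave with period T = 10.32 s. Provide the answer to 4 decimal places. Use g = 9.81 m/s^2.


L0 = g * T^2 / (2 * pi)
L0 = 9.81 * 10.32^2 / (2 * pi)
L0 = 9.81 * 106.5024 / 6.28319
L0 = 1044.7885 / 6.28319
L0 = 166.2833 m

166.2833


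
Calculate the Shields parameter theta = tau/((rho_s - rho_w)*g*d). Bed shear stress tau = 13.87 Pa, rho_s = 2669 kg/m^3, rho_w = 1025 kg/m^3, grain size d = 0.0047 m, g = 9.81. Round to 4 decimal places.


theta = tau / ((rho_s - rho_w) * g * d)
rho_s - rho_w = 2669 - 1025 = 1644
Denominator = 1644 * 9.81 * 0.0047 = 75.799908
theta = 13.87 / 75.799908
theta = 0.1830

0.1830


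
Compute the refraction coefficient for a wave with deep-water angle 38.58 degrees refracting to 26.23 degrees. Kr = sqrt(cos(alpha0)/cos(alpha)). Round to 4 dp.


Kr = sqrt(cos(alpha0) / cos(alpha))
cos(38.58) = 0.781738
cos(26.23) = 0.897027
Kr = sqrt(0.781738 / 0.897027)
Kr = sqrt(0.871477)
Kr = 0.9335

0.9335


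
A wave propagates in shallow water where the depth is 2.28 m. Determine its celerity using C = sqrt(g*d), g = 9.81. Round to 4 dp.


Using the shallow-water approximation:
C = sqrt(g * d) = sqrt(9.81 * 2.28)
C = sqrt(22.3668)
C = 4.7294 m/s

4.7294


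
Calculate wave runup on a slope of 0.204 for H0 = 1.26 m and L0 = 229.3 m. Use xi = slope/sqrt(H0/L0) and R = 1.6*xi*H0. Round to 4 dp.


xi = slope / sqrt(H0/L0)
H0/L0 = 1.26/229.3 = 0.005495
sqrt(0.005495) = 0.074128
xi = 0.204 / 0.074128 = 2.751990
R = 1.6 * xi * H0 = 1.6 * 2.751990 * 1.26
R = 5.5480 m

5.5480
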